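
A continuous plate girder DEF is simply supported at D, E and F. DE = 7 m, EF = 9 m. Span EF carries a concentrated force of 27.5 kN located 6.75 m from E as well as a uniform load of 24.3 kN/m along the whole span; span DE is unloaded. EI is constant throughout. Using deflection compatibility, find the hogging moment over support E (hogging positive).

Insert a hinge at E; M_E is the redundant, and each span becomes simply supported.
Rotations at E on the released spans (each span's end-slope, ×1/EI):
  span EF: point load 27.5 at a = 6.75: Pab(L + b)/(6LEI) = 87.01/EI
  span EF: UDL 24.3: wL³/(24EI) = 738.1/EI
  relative rotation θ_0 = (0 + 825.1)/EI = 825.1/EI
A unit hogging moment at E produces rotation L₁/(3EI) + L₂/(3EI) = 5.333/EI.
Slope continuity at E: θ_0 = M_E·5.333/EI, so M_E = 825.1/5.333 = 154.7 kN·m (hogging).

M_E = 154.7 kN·m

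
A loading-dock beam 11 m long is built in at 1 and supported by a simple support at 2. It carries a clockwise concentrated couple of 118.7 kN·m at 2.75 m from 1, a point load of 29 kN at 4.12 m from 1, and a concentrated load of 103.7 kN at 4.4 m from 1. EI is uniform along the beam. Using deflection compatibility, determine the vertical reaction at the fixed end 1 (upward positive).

R_1 = 98.71 kN

Remove the prop at 2; the released (primary) structure is a cantilever built in at 1.
Downward deflection at the released point 2 due to the loads:
  clockwise couple 118.7 at a = 2.75: M₀a(2L − a)/(2EI) = 3142/EI
  point load 29 at a = 4.12: Pa²(3L − a)/(6EI) = 2369/EI
  point load 103.7 at a = 4.4: Pa²(3L − a)/(6EI) = 9570/EI
  δ_0 = 15081/EI
Flexibility coefficient — unit upward force at 2: δ_{22} = L³/(3EI) = 443.7/EI.
The prop prevents deflection at 2: R_2 = δ_0/δ_{22} = 15081/443.7 = 33.99 kN.
Vertical equilibrium: R_1 = ΣP − R_2 = 132.7 − 33.99 = 98.71 kN.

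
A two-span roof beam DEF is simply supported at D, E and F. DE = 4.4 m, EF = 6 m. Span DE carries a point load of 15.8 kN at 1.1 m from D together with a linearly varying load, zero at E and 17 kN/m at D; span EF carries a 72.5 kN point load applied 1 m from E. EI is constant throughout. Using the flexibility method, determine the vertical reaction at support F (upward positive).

Release continuity at E by inserting a hinge; the redundant is the internal moment M_E. The primary structure is two simply-supported spans DE and EF.
Discontinuity in slope at E on the released structure — sum the simple-span end rotations:
  span DE: point load 15.8 at a = 1.1: Pab(L + a)/(6LEI) = 11.95/EI
  span DE: triangular load, peak 17: 7w₀L³/(360EI) = 28.16/EI
  span EF: point load 72.5 at a = 1: Pab(L + b)/(6LEI) = 110.8/EI
  relative rotation θ_0 = (40.11 + 110.8)/EI = 150.9/EI
A unit hogging moment at E produces rotation L₁/(3EI) + L₂/(3EI) = 3.467/EI.
Compatibility: M_E·(L₁+L₂)/(3EI) = θ_0, giving M_E = 43.52 kN·m (hogging).
Span EF, ΣM about F: R_E^{EF}·6 = 362.5 + 43.52, so R_E^{EF} = 67.67 kN and R_F = 72.5 − 67.67 = 4.83 kN.

R_F = 4.83 kN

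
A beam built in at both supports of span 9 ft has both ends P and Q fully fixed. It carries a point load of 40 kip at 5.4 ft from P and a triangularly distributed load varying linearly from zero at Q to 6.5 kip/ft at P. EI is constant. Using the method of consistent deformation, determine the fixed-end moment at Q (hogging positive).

M_Q = 69.39 kip·ft

Release both end moments; the primary structure is a simply-supported span PQ with redundants M_P and M_Q.
Simple-span end rotations at P and Q under the given loads:
  at P: point load 40 at a = 5.4: Pab(L + b)/(6LEI) = 181.4/EI
  at Q: point load 40 at a = 5.4: Pab(L + a)/(6LEI) = 207.4/EI
  at P: triangular load, peak 6.5: w₀L³/(45EI) = 105.3/EI
  at Q: triangular load, peak 6.5: 7w₀L³/(360EI) = 92.14/EI
  θ_P0 = 286.7/EI,  θ_Q0 = 299.5/EI
Flexibility coefficients: a unit moment at one end gives L/(3EI) there and L/(6EI) at the far end, so f₁₁ = f₂₂ = 3/EI and f₁₂ = f₂₁ = 1.5/EI.
Compatibility — zero rotation at each built-in end:
  3 M_P + 1.5 M_Q = 286.7
  1.5 M_P + 3 M_Q = 299.5
Solving the pair gives M_P = 60.88 kip·ft and M_Q = 69.39 kip·ft (hogging).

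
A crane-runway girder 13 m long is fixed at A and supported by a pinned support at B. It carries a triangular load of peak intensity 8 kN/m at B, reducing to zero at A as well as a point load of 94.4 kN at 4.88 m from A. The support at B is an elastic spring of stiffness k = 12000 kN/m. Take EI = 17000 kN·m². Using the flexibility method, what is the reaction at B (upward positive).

R_B = 45.97 kN

Release the roller at B. Primary structure: cantilever fixed at A.
Free-end deflection of the primary structure under the applied loading (downward +):
  triangular load, peak 8 at the free end: 11w₀L⁴/(120EI) = 20945/EI
  point load 94.4 at a = 4.88: Pa²(3L − a)/(6EI) = 12784/EI
  δ_0 = 33729/EI
Tip deflection under a unit load at B: L³/(3EI) = 732.3/EI.
With EI = 17000 kN·m²: δ_0 = 1.984 m and δ_{BB} = 0.043078 m/kN.
Compatibility — the spring shortens by R_B/k under the reaction it provides: δ_0 − R_B·δ_{BB} = R_B/k. With 1/k = 0.000083 m/kN, R_B = δ_0 / (δ_{BB} + 1/k) = 1.984 / (0.043078 + 0.000083) = 45.97 kN.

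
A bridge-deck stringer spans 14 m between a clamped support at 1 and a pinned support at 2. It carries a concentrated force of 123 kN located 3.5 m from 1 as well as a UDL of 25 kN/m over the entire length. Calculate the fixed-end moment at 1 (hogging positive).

Release the roller at 2. Primary structure: cantilever fixed at 1.
Downward deflection at the released point 2 due to the loads:
  point load 123 at a = 3.5: Pa²(3L − a)/(6EI) = 9668/EI
  UDL 25: wL⁴/(8EI) = 120050/EI
  δ_0 = 129718/EI
Flexibility coefficient — unit upward force at 2: δ_{22} = L³/(3EI) = 914.7/EI.
The prop prevents deflection at 2: R_2 = δ_0/δ_{22} = 129718/914.7 = 141.8 kN.
Moment equilibrium about 1: M_1 = Σ(load moments about 1) − R_2·L = 2880 − 141.8×14 = 895 kN·m.

M_1 = 895 kN·m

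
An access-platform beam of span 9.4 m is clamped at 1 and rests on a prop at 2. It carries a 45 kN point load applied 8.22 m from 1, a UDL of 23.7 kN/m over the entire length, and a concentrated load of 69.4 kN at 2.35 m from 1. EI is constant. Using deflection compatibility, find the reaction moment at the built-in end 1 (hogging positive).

Remove the prop at 2; the released (primary) structure is a cantilever built in at 1.
Downward deflection at the released point 2 due to the loads:
  point load 45 at a = 8.22: Pa²(3L − a)/(6EI) = 10125/EI
  UDL 23.7: wL⁴/(8EI) = 23130/EI
  point load 69.4 at a = 2.35: Pa²(3L − a)/(6EI) = 1651/EI
  δ_0 = 34906/EI
Tip deflection under a unit load at 2: L³/(3EI) = 276.9/EI.
Compatibility at 2: δ_0 − R_2·δ_{22} = 0, so R_2 = 34906/276.9 = 126.1 kN.
Moment equilibrium about 1: M_1 = Σ(load moments about 1) − R_2·L = 1580 − 126.1×9.4 = 394.9 kN·m.

M_1 = 394.9 kN·m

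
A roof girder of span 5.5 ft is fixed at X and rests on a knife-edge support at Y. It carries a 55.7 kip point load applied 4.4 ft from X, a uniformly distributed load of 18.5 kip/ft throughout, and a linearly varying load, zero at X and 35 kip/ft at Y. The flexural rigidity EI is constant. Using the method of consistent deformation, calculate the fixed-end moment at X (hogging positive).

M_X = 161.1 kip·ft

Take the reaction at Y as the redundant and release it; the primary structure is a cantilever fixed at X.
Free-end deflection of the primary structure under the applied loading (downward +):
  point load 55.7 at a = 4.4: Pa²(3L − a)/(6EI) = 2175/EI
  UDL 18.5: wL⁴/(8EI) = 2116/EI
  triangular load, peak 35 at the free end: 11w₀L⁴/(120EI) = 2936/EI
  δ_0 = 7227/EI
Tip deflection under a unit load at Y: L³/(3EI) = 55.46/EI.
The prop prevents deflection at Y: R_Y = δ_0/δ_{YY} = 7227/55.46 = 130.3 kip.
Moment equilibrium about X: M_X = Σ(load moments about X) − R_Y·L = 877.8 − 130.3×5.5 = 161.1 kip·ft.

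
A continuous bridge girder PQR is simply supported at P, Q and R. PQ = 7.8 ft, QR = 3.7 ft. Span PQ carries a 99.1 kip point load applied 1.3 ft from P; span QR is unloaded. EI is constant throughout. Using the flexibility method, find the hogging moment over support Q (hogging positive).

Release continuity at Q by inserting a hinge; the redundant is the internal moment M_Q. The primary structure is two simply-supported spans PQ and QR.
Discontinuity in slope at Q on the released structure — sum the simple-span end rotations:
  span PQ: point load 99.1 at a = 1.3: Pab(L + a)/(6LEI) = 162.8/EI
  relative rotation θ_0 = (162.8 + 0)/EI = 162.8/EI
A unit hogging moment at Q produces rotation L₁/(3EI) + L₂/(3EI) = 3.833/EI.
Compatibility: M_Q·(L₁+L₂)/(3EI) = θ_0, giving M_Q = 42.48 kip·ft (hogging).

M_Q = 42.48 kip·ft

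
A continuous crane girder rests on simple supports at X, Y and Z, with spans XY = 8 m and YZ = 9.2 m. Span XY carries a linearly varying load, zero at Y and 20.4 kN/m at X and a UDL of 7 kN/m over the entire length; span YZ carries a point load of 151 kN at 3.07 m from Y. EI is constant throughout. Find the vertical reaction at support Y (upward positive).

Insert a hinge at Y; M_Y is the redundant, and each span becomes simply supported.
Discontinuity in slope at Y on the released structure — sum the simple-span end rotations:
  span XY: triangular load, peak 20.4: 7w₀L³/(360EI) = 203.1/EI
  span XY: UDL 7: wL³/(24EI) = 149.3/EI
  span YZ: point load 151 at a = 3.07: Pab(L + b)/(6LEI) = 789.2/EI
  relative rotation θ_0 = (352.4 + 789.2)/EI = 1142/EI
A unit hogging moment at Y produces rotation L₁/(3EI) + L₂/(3EI) = 5.733/EI.
Compatibility: M_Y·(L₁+L₂)/(3EI) = θ_0, giving M_Y = 199.1 kN·m (hogging).
Span XY, ΣM about X with M_Y applied at Y: R_Y^{XY}·8 = 441.6 + 199.1, so R_Y^{XY} = 80.09 kN and R_X = 137.6 − 80.09 = 57.51 kN.
Span YZ, ΣM about Z: R_Y^{YZ}·9.2 = 925.6 + 199.1, so R_Y^{YZ} = 122.3 kN and R_Z = 151 − 122.3 = 28.74 kN.
R_Y = 80.09 + 122.3 = 202.3 kN.

R_Y = 202.3 kN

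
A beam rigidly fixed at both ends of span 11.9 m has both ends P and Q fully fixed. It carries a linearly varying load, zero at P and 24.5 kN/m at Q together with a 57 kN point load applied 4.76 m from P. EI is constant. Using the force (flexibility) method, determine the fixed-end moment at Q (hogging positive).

Release both end moments; the primary structure is a simply-supported span PQ with redundants M_P and M_Q.
End rotations of the released simple span under the applied load (×1/EI):
  at P: triangular load, peak 24.5: 7w₀L³/(360EI) = 802.8/EI
  at Q: triangular load, peak 24.5: w₀L³/(45EI) = 917.5/EI
  at P: point load 57 at a = 4.76: Pab(L + b)/(6LEI) = 516.6/EI
  at Q: point load 57 at a = 4.76: Pab(L + a)/(6LEI) = 452/EI
  θ_P0 = 1319/EI,  θ_Q0 = 1369/EI
Flexibility coefficients: a unit moment at one end gives L/(3EI) there and L/(6EI) at the far end, so f₁₁ = f₂₂ = 3.967/EI and f₁₂ = f₂₁ = 1.983/EI.
Compatibility — zero rotation at each built-in end:
  3.967 M_P + 1.983 M_Q = 1319
  1.983 M_P + 3.967 M_Q = 1369
Solving the pair gives M_P = 213.3 kN·m and M_Q = 238.6 kN·m (hogging).

M_Q = 238.6 kN·m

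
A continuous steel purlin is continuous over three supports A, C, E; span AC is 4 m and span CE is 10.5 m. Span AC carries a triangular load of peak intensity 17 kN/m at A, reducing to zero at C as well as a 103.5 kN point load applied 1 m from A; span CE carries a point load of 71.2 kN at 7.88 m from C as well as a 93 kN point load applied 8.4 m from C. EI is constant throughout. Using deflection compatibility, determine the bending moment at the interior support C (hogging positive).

M_C = 149 kN·m

Take M_C as the redundant. Released structure: two simple spans AC and CE with a hinge at C.
Discontinuity in slope at C on the released structure — sum the simple-span end rotations:
  span AC: triangular load, peak 17: 7w₀L³/(360EI) = 21.16/EI
  span AC: point load 103.5 at a = 1: Pab(L + a)/(6LEI) = 64.69/EI
  span CE: point load 71.2 at a = 7.88: Pab(L + b)/(6LEI) = 306.1/EI
  span CE: point load 93 at a = 8.4: Pab(L + b)/(6LEI) = 328.1/EI
  relative rotation θ_0 = (85.84 + 634.2)/EI = 720.1/EI
A unit hogging moment at C produces rotation L₁/(3EI) + L₂/(3EI) = 4.833/EI.
Slope continuity at C: θ_0 = M_C·4.833/EI, so M_C = 720.1/4.833 = 149 kN·m (hogging).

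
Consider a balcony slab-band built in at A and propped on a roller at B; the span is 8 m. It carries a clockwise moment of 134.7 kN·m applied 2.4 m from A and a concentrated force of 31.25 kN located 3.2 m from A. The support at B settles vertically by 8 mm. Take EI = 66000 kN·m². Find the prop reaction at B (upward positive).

R_B = 16.29 kN

Take the reaction at B as the redundant and release it; the primary structure is a cantilever fixed at A.
Downward deflection at the released point B due to the loads:
  clockwise couple 134.7 at a = 2.4: M₀a(2L − a)/(2EI) = 2198/EI
  point load 31.25 at a = 3.2: Pa²(3L − a)/(6EI) = 1109/EI
  δ_0 = 3308/EI
Flexibility coefficient — unit upward force at B: δ_{BB} = L³/(3EI) = 170.7/EI.
With EI = 66000 kN·m²: δ_0 = 0.050116 m and δ_{BB} = 0.002586 m/kN.
Compatibility — the beam at B must follow the support down by 0.008 m: δ_0 − R_B·δ_{BB} = 0.008, so R_B = (0.050116 − 0.008)/0.002586 = 16.29 kN.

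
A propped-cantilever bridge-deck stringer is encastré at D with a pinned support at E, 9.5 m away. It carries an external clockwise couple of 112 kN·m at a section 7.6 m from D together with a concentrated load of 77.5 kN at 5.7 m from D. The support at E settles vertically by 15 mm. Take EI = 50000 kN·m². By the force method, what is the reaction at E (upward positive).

Choose R_E as the redundant. The primary structure is the cantilever fixed at D.
Free-end deflection of the primary structure under the applied loading (downward +):
  clockwise couple 112 at a = 7.6: M₀a(2L − a)/(2EI) = 4852/EI
  point load 77.5 at a = 5.7: Pa²(3L − a)/(6EI) = 9568/EI
  δ_0 = 14420/EI
Flexibility coefficient — unit upward force at E: δ_{EE} = L³/(3EI) = 285.8/EI.
With EI = 50000 kN·m²: δ_0 = 0.2884 m and δ_{EE} = 0.005716 m/kN.
Compatibility — the beam at E must follow the support down by 0.015 m: δ_0 − R_E·δ_{EE} = 0.015, so R_E = (0.2884 − 0.015)/0.005716 = 47.83 kN.

R_E = 47.83 kN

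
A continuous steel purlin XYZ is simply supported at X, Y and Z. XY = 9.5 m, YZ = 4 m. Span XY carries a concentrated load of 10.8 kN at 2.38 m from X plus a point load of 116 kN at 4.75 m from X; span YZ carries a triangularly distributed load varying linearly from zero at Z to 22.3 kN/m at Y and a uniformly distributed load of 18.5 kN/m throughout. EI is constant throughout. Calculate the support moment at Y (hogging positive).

M_Y = 171.9 kN·m

Take M_Y as the redundant. Released structure: two simple spans XY and YZ with a hinge at Y.
Rotations at Y on the released spans (each span's end-slope, ×1/EI):
  span XY: point load 10.8 at a = 2.38: Pab(L + a)/(6LEI) = 38.14/EI
  span XY: point load 116 at a = 4.75: Pab(L + a)/(6LEI) = 654.3/EI
  span YZ: triangular load, peak 22.3: w₀L³/(45EI) = 31.72/EI
  span YZ: UDL 18.5: wL³/(24EI) = 49.33/EI
  relative rotation θ_0 = (692.5 + 81.05)/EI = 773.5/EI
A unit hogging moment at Y produces rotation L₁/(3EI) + L₂/(3EI) = 4.5/EI.
Compatibility: M_Y·(L₁+L₂)/(3EI) = θ_0, giving M_Y = 171.9 kN·m (hogging).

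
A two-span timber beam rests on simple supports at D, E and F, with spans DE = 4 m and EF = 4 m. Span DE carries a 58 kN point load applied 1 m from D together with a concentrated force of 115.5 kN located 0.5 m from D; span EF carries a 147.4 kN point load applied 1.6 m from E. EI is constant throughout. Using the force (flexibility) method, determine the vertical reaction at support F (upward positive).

Insert a hinge at E; M_E is the redundant, and each span becomes simply supported.
End slopes at the hinge E, treating each span as simply supported:
  span DE: point load 58 at a = 1: Pab(L + a)/(6LEI) = 36.25/EI
  span DE: point load 115.5 at a = 0.5: Pab(L + a)/(6LEI) = 37.9/EI
  span EF: point load 147.4 at a = 1.6: Pab(L + b)/(6LEI) = 150.9/EI
  relative rotation θ_0 = (74.15 + 150.9)/EI = 225.1/EI
A unit hogging moment at E produces rotation L₁/(3EI) + L₂/(3EI) = 2.667/EI.
Slope continuity at E: θ_0 = M_E·2.667/EI, so M_E = 225.1/2.667 = 84.41 kN·m (hogging).
Span EF, ΣM about F: R_E^{EF}·4 = 353.8 + 84.41, so R_E^{EF} = 109.5 kN and R_F = 147.4 − 109.5 = 37.86 kN.

R_F = 37.86 kN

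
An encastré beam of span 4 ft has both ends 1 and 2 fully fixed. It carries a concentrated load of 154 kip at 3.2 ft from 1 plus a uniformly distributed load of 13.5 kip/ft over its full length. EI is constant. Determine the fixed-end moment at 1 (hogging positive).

Take the two fixed-end moments M_1, M_2 as redundants; the released structure is the simple span 12.
On the primary (simply-supported) span, the end slopes from the loading are:
  at 1: point load 154 at a = 3.2: Pab(L + b)/(6LEI) = 78.85/EI
  at 2: point load 154 at a = 3.2: Pab(L + a)/(6LEI) = 118.3/EI
  at 1: UDL 13.5: wL³/(24EI) = 36/EI
  at 2: UDL 13.5: wL³/(24EI) = 36/EI
  θ_10 = 114.8/EI,  θ_20 = 154.3/EI
Flexibility coefficients: a unit moment at one end gives L/(3EI) there and L/(6EI) at the far end, so f₁₁ = f₂₂ = 1.333/EI and f₁₂ = f₂₁ = 0.6667/EI.
Compatibility — zero rotation at each built-in end:
  1.333 M_1 + 0.6667 M_2 = 114.8
  0.6667 M_1 + 1.333 M_2 = 154.3
Solving the pair gives M_1 = 37.71 kip·ft and M_2 = 96.85 kip·ft (hogging).

M_1 = 37.71 kip·ft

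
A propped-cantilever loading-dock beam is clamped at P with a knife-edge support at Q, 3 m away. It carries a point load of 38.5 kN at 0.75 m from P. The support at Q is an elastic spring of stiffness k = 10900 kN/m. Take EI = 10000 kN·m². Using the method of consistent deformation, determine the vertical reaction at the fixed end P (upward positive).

Release the roller at Q. Primary structure: cantilever fixed at P.
Downward deflection at the released point Q due to the loads:
  point load 38.5 at a = 0.75: Pa²(3L − a)/(6EI) = 29.78/EI
Tip deflection under a unit load at Q: L³/(3EI) = 9/EI.
With EI = 10000 kN·m²: δ_0 = 0.002978 m and δ_{QQ} = 0.0009 m/kN.
Compatibility — the spring shortens by R_Q/k under the reaction it provides: δ_0 − R_Q·δ_{QQ} = R_Q/k. With 1/k = 0.000092 m/kN, R_Q = δ_0 / (δ_{QQ} + 1/k) = 0.002978 / (0.0009 + 0.000092) = 3.003 kN.
Vertical equilibrium: R_P = ΣP − R_Q = 38.5 − 3.003 = 35.5 kN.

R_P = 35.5 kN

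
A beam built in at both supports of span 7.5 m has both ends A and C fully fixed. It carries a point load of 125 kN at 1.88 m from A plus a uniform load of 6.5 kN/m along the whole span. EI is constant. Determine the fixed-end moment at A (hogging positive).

M_A = 162.4 kN·m

Take the two fixed-end moments M_A, M_C as redundants; the released structure is the simple span AC.
Simple-span end rotations at A and C under the given loads:
  at A: point load 125 at a = 1.88: Pab(L + b)/(6LEI) = 385.1/EI
  at C: point load 125 at a = 1.88: Pab(L + a)/(6LEI) = 275.3/EI
  at A: UDL 6.5: wL³/(24EI) = 114.3/EI
  at C: UDL 6.5: wL³/(24EI) = 114.3/EI
  θ_A0 = 499.3/EI,  θ_C0 = 389.6/EI
Flexibility coefficients: a unit moment at one end gives L/(3EI) there and L/(6EI) at the far end, so f₁₁ = f₂₂ = 2.5/EI and f₁₂ = f₂₁ = 1.25/EI.
Compatibility — zero rotation at each built-in end:
  2.5 M_A + 1.25 M_C = 499.3
  1.25 M_A + 2.5 M_C = 389.6
Solving the pair gives M_A = 162.4 kN·m and M_C = 74.61 kN·m (hogging).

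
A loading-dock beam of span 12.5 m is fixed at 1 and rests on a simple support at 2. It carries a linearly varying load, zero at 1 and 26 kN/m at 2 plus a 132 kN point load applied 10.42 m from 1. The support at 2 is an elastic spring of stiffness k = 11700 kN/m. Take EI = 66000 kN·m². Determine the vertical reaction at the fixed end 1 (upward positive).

Choose R_2 as the redundant. The primary structure is the cantilever fixed at 1.
Primary-structure tip deflection at 2 by superposition:
  triangular load, peak 26 at the free end: 11w₀L⁴/(120EI) = 58187/EI
  point load 132 at a = 10.42: Pa²(3L − a)/(6EI) = 64685/EI
  δ_0 = 122872/EI
Tip deflection under a unit load at 2: L³/(3EI) = 651/EI.
With EI = 66000 kN·m²: δ_0 = 1.8617 m and δ_{22} = 0.009864 m/kN.
Compatibility — the spring shortens by R_2/k under the reaction it provides: δ_0 − R_2·δ_{22} = R_2/k. With 1/k = 0.000085 m/kN, R_2 = δ_0 / (δ_{22} + 1/k) = 1.8617 / (0.009864 + 0.000085) = 187.1 kN.
Vertical equilibrium: R_1 = ΣP − R_2 = 294.5 − 187.1 = 107.4 kN.

R_1 = 107.4 kN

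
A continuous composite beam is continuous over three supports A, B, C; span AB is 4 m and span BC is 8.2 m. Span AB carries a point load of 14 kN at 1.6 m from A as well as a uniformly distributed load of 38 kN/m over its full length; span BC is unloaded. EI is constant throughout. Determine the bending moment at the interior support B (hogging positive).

Take M_B as the redundant. Released structure: two simple spans AB and BC with a hinge at B.
Discontinuity in slope at B on the released structure — sum the simple-span end rotations:
  span AB: point load 14 at a = 1.6: Pab(L + a)/(6LEI) = 12.54/EI
  span AB: UDL 38: wL³/(24EI) = 101.3/EI
  relative rotation θ_0 = (113.9 + 0)/EI = 113.9/EI
A unit hogging moment at B produces rotation L₁/(3EI) + L₂/(3EI) = 4.067/EI.
Compatibility: M_B·(L₁+L₂)/(3EI) = θ_0, giving M_B = 28 kN·m (hogging).

M_B = 28 kN·m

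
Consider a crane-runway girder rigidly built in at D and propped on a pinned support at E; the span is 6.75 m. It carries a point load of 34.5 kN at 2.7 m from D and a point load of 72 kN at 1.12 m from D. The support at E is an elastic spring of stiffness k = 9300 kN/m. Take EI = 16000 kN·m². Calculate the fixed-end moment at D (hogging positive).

M_D = 107.5 kN·m

Remove the prop at E; the released (primary) structure is a cantilever built in at D.
Free-end deflection of the primary structure under the applied loading (downward +):
  point load 34.5 at a = 2.7: Pa²(3L − a)/(6EI) = 735.7/EI
  point load 72 at a = 1.12: Pa²(3L − a)/(6EI) = 288/EI
  δ_0 = 1024/EI
Flexibility coefficient — unit upward force at E: δ_{EE} = L³/(3EI) = 102.5/EI.
With EI = 16000 kN·m²: δ_0 = 0.063976 m and δ_{EE} = 0.006407 m/kN.
Compatibility — the spring shortens by R_E/k under the reaction it provides: δ_0 − R_E·δ_{EE} = R_E/k. With 1/k = 0.000108 m/kN, R_E = δ_0 / (δ_{EE} + 1/k) = 0.063976 / (0.006407 + 0.000108) = 9.82 kN.
Moment equilibrium about D: M_D = Σ(load moments about D) − R_E·L = 173.8 − 9.82×6.75 = 107.5 kN·m.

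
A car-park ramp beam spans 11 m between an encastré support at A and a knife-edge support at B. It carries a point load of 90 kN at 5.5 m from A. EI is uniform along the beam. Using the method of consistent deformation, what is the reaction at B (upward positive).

Choose R_B as the redundant. The primary structure is the cantilever fixed at A.
Downward deflection at the released point B due to the loads:
  point load 90 at a = 5.5: Pa²(3L − a)/(6EI) = 12478/EI
Flexibility coefficient — unit upward force at B: δ_{BB} = L³/(3EI) = 443.7/EI.
Compatibility at B: δ_0 − R_B·δ_{BB} = 0, so R_B = 12478/443.7 = 28.12 kN.

R_B = 28.12 kN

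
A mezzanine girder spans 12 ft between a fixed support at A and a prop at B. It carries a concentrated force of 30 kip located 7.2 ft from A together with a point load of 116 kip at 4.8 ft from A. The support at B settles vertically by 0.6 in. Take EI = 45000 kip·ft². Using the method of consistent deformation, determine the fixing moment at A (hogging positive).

M_A = 374.6 kip·ft

Release the roller at B. Primary structure: cantilever fixed at A.
Free-end deflection of the primary structure under the applied loading (downward +):
  point load 30 at a = 7.2: Pa²(3L − a)/(6EI) = 7465/EI
  point load 116 at a = 4.8: Pa²(3L − a)/(6EI) = 13898/EI
  δ_0 = 21363/EI
Flexibility coefficient — unit upward force at B: δ_{BB} = L³/(3EI) = 576/EI.
With EI = 45000 kip·ft²: δ_0 = 0.47473 ft and δ_{BB} = 0.0128 ft/kip.
Compatibility — the beam at B must follow the support down by 0.05 ft: δ_0 − R_B·δ_{BB} = 0.05, so R_B = (0.47473 − 0.05)/0.0128 = 33.18 kip.
Moment equilibrium about A: M_A = Σ(load moments about A) − R_B·L = 772.8 − 33.18×12 = 374.6 kip·ft.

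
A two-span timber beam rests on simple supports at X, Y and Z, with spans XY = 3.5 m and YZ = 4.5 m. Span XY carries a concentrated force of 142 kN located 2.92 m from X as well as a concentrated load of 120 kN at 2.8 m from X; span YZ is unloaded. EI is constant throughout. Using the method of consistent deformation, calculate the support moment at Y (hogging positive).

Insert a hinge at Y; M_Y is the redundant, and each span becomes simply supported.
Discontinuity in slope at Y on the released structure — sum the simple-span end rotations:
  span XY: point load 142 at a = 2.92: Pab(L + a)/(6LEI) = 73.52/EI
  span XY: point load 120 at a = 2.8: Pab(L + a)/(6LEI) = 70.56/EI
  relative rotation θ_0 = (144.1 + 0)/EI = 144.1/EI
A unit hogging moment at Y produces rotation L₁/(3EI) + L₂/(3EI) = 2.667/EI.
Compatibility: M_Y·(L₁+L₂)/(3EI) = θ_0, giving M_Y = 54.03 kN·m (hogging).

M_Y = 54.03 kN·m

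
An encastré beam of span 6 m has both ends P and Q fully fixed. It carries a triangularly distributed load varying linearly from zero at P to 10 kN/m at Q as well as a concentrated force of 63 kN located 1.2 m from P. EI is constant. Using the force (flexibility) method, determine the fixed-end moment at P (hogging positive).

Take the two fixed-end moments M_P, M_Q as redundants; the released structure is the simple span PQ.
End rotations of the released simple span under the applied load (×1/EI):
  at P: triangular load, peak 10: 7w₀L³/(360EI) = 42/EI
  at Q: triangular load, peak 10: w₀L³/(45EI) = 48/EI
  at P: point load 63 at a = 1.2: Pab(L + b)/(6LEI) = 108.9/EI
  at Q: point load 63 at a = 1.2: Pab(L + a)/(6LEI) = 72.58/EI
  θ_P0 = 150.9/EI,  θ_Q0 = 120.6/EI
Flexibility coefficients: a unit moment at one end gives L/(3EI) there and L/(6EI) at the far end, so f₁₁ = f₂₂ = 2/EI and f₁₂ = f₂₁ = 1/EI.
Compatibility — zero rotation at each built-in end:
  2 M_P + 1 M_Q = 150.9
  1 M_P + 2 M_Q = 120.6
Solving the pair gives M_P = 60.38 kN·m and M_Q = 30.1 kN·m (hogging).

M_P = 60.38 kN·m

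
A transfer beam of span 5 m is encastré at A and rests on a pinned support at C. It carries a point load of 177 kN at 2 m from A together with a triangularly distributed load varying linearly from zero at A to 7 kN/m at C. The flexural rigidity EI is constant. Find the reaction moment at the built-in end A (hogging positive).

Release the roller at C. Primary structure: cantilever fixed at A.
Deflection at C on the released cantilever, summing each load's contribution:
  point load 177 at a = 2: Pa²(3L − a)/(6EI) = 1534/EI
  triangular load, peak 7 at the free end: 11w₀L⁴/(120EI) = 401/EI
  δ_0 = 1935/EI
Flexibility coefficient — unit upward force at C: δ_{CC} = L³/(3EI) = 41.67/EI.
The prop prevents deflection at C: R_C = δ_0/δ_{CC} = 1935/41.67 = 46.44 kN.
Moment equilibrium about A: M_A = Σ(load moments about A) − R_C·L = 412.3 − 46.44×5 = 180.1 kN·m.

M_A = 180.1 kN·m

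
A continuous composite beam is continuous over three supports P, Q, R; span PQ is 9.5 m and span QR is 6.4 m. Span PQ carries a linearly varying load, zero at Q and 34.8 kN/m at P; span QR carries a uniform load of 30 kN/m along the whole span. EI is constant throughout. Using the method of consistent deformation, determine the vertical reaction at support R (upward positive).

Release continuity at Q by inserting a hinge; the redundant is the internal moment M_Q. The primary structure is two simply-supported spans PQ and QR.
Discontinuity in slope at Q on the released structure — sum the simple-span end rotations:
  span PQ: triangular load, peak 34.8: 7w₀L³/(360EI) = 580.2/EI
  span QR: UDL 30: wL³/(24EI) = 327.7/EI
  relative rotation θ_0 = (580.2 + 327.7)/EI = 907.8/EI
A unit hogging moment at Q produces rotation L₁/(3EI) + L₂/(3EI) = 5.3/EI.
Compatibility: M_Q·(L₁+L₂)/(3EI) = θ_0, giving M_Q = 171.3 kN·m (hogging).
Span QR, ΣM about R: R_Q^{QR}·6.4 = 614.4 + 171.3, so R_Q^{QR} = 122.8 kN and R_R = 192 − 122.8 = 69.24 kN.

R_R = 69.24 kN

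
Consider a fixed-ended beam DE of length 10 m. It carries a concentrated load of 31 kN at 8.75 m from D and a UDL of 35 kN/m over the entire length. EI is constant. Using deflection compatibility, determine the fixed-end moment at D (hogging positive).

Release both end moments; the primary structure is a simply-supported span DE with redundants M_D and M_E.
End rotations of the released simple span under the applied load (×1/EI):
  at D: point load 31 at a = 8.75: Pab(L + b)/(6LEI) = 63.57/EI
  at E: point load 31 at a = 8.75: Pab(L + a)/(6LEI) = 106/EI
  at D: UDL 35: wL³/(24EI) = 1458/EI
  at E: UDL 35: wL³/(24EI) = 1458/EI
  θ_D0 = 1522/EI,  θ_E0 = 1564/EI
Flexibility coefficients: a unit moment at one end gives L/(3EI) there and L/(6EI) at the far end, so f₁₁ = f₂₂ = 3.333/EI and f₁₂ = f₂₁ = 1.667/EI.
Compatibility — zero rotation at each built-in end:
  3.333 M_D + 1.667 M_E = 1522
  1.667 M_D + 3.333 M_E = 1564
Solving the pair gives M_D = 295.9 kN·m and M_E = 321.3 kN·m (hogging).

M_D = 295.9 kN·m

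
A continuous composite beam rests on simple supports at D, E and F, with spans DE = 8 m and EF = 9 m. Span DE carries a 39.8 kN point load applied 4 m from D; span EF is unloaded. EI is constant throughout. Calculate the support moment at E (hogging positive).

Insert a hinge at E; M_E is the redundant, and each span becomes simply supported.
Discontinuity in slope at E on the released structure — sum the simple-span end rotations:
  span DE: point load 39.8 at a = 4: Pab(L + a)/(6LEI) = 159.2/EI
  relative rotation θ_0 = (159.2 + 0)/EI = 159.2/EI
A unit hogging moment at E produces rotation L₁/(3EI) + L₂/(3EI) = 5.667/EI.
Slope continuity at E: θ_0 = M_E·5.667/EI, so M_E = 159.2/5.667 = 28.09 kN·m (hogging).

M_E = 28.09 kN·m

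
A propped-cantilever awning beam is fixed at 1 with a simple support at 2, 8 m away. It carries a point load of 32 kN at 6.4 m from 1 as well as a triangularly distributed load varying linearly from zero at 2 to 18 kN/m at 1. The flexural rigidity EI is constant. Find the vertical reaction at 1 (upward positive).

R_1 = 67.07 kN

Choose R_2 as the redundant. The primary structure is the cantilever fixed at 1.
Primary-structure tip deflection at 2 by superposition:
  point load 32 at a = 6.4: Pa²(3L − a)/(6EI) = 3845/EI
  triangular load, peak 18 at the fixed end: w₀L⁴/(30EI) = 2458/EI
  δ_0 = 6302/EI
Flexibility coefficient — unit upward force at 2: δ_{22} = L³/(3EI) = 170.7/EI.
Compatibility at 2: δ_0 − R_2·δ_{22} = 0, so R_2 = 6302/170.7 = 36.93 kN.
Vertical equilibrium: R_1 = ΣP − R_2 = 104 − 36.93 = 67.07 kN.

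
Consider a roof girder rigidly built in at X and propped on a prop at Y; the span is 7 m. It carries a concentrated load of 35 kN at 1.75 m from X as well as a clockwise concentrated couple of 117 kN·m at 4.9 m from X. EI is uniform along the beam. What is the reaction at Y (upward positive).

R_Y = 25.82 kN

Choose R_Y as the redundant. The primary structure is the cantilever fixed at X.
Free-end deflection of the primary structure under the applied loading (downward +):
  point load 35 at a = 1.75: Pa²(3L − a)/(6EI) = 343.9/EI
  clockwise couple 117 at a = 4.9: M₀a(2L − a)/(2EI) = 2609/EI
  δ_0 = 2952/EI
Flexibility coefficient — unit upward force at Y: δ_{YY} = L³/(3EI) = 114.3/EI.
Compatibility at Y: δ_0 − R_Y·δ_{YY} = 0, so R_Y = 2952/114.3 = 25.82 kN.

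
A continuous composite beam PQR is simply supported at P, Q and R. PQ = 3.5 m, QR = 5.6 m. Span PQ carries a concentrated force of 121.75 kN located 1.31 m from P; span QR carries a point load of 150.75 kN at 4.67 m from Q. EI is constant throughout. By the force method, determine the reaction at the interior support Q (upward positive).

Insert a hinge at Q; M_Q is the redundant, and each span becomes simply supported.
Rotations at Q on the released spans (each span's end-slope, ×1/EI):
  span PQ: point load 121.75 at a = 1.31: Pab(L + a)/(6LEI) = 80/EI
  span QR: point load 150.75 at a = 4.67: Pab(L + b)/(6LEI) = 127.2/EI
  relative rotation θ_0 = (80 + 127.2)/EI = 207.2/EI
A unit hogging moment at Q produces rotation L₁/(3EI) + L₂/(3EI) = 3.033/EI.
Slope continuity at Q: θ_0 = M_Q·3.033/EI, so M_Q = 207.2/3.033 = 68.32 kN·m (hogging).
Span PQ, ΣM about P with M_Q applied at Q: R_Q^{PQ}·3.5 = 159.5 + 68.32, so R_Q^{PQ} = 65.09 kN and R_P = 121.8 − 65.09 = 56.66 kN.
Span QR, ΣM about R: R_Q^{QR}·5.6 = 140.2 + 68.32, so R_Q^{QR} = 37.24 kN and R_R = 150.8 − 37.24 = 113.5 kN.
R_Q = 65.09 + 37.24 = 102.3 kN.

R_Q = 102.3 kN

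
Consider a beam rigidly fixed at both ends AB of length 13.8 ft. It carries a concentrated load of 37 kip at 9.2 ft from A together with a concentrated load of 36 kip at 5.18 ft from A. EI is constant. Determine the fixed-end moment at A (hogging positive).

Release both end moments; the primary structure is a simply-supported span AB with redundants M_A and M_B.
End rotations of the released simple span under the applied load (×1/EI):
  at A: point load 37 at a = 9.2: Pab(L + b)/(6LEI) = 348/EI
  at B: point load 37 at a = 9.2: Pab(L + a)/(6LEI) = 435/EI
  at A: point load 36 at a = 5.18: Pab(L + b)/(6LEI) = 435.3/EI
  at B: point load 36 at a = 5.18: Pab(L + a)/(6LEI) = 368.5/EI
  θ_A0 = 783.2/EI,  θ_B0 = 803.4/EI
Flexibility coefficients: a unit moment at one end gives L/(3EI) there and L/(6EI) at the far end, so f₁₁ = f₂₂ = 4.6/EI and f₁₂ = f₂₁ = 2.3/EI.
Compatibility — zero rotation at each built-in end:
  4.6 M_A + 2.3 M_B = 783.2
  2.3 M_A + 4.6 M_B = 803.4
Solving the pair gives M_A = 110.6 kip·ft and M_B = 119.4 kip·ft (hogging).

M_A = 110.6 kip·ft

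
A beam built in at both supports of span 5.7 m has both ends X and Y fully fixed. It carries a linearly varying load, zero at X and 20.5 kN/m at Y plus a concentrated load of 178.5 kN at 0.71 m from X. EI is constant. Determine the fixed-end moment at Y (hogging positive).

M_Y = 47.12 kN·m

Take the two fixed-end moments M_X, M_Y as redundants; the released structure is the simple span XY.
End rotations of the released simple span under the applied load (×1/EI):
  at X: triangular load, peak 20.5: 7w₀L³/(360EI) = 73.82/EI
  at Y: triangular load, peak 20.5: w₀L³/(45EI) = 84.37/EI
  at X: point load 178.5 at a = 0.71: Pab(L + b)/(6LEI) = 197.7/EI
  at Y: point load 178.5 at a = 0.71: Pab(L + a)/(6LEI) = 118.5/EI
  θ_X0 = 271.5/EI,  θ_Y0 = 202.9/EI
Flexibility coefficients: a unit moment at one end gives L/(3EI) there and L/(6EI) at the far end, so f₁₁ = f₂₂ = 1.9/EI and f₁₂ = f₂₁ = 0.95/EI.
Compatibility — zero rotation at each built-in end:
  1.9 M_X + 0.95 M_Y = 271.5
  0.95 M_X + 1.9 M_Y = 202.9
Solving the pair gives M_X = 119.3 kN·m and M_Y = 47.12 kN·m (hogging).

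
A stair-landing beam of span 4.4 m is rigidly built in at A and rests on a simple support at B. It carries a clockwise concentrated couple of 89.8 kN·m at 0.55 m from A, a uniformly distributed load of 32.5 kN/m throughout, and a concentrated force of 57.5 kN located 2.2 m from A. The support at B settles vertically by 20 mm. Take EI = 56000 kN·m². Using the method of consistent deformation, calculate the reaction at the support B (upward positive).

R_B = 39.32 kN

Choose R_B as the redundant. The primary structure is the cantilever fixed at A.
Deflection at B on the released cantilever, summing each load's contribution:
  clockwise couple 89.8 at a = 0.55: M₀a(2L − a)/(2EI) = 203.7/EI
  UDL 32.5: wL⁴/(8EI) = 1523/EI
  point load 57.5 at a = 2.2: Pa²(3L − a)/(6EI) = 510.2/EI
  δ_0 = 2237/EI
Flexibility coefficient — unit upward force at B: δ_{BB} = L³/(3EI) = 28.39/EI.
With EI = 56000 kN·m²: δ_0 = 0.03994 m and δ_{BB} = 0.000507 m/kN.
Compatibility — the beam at B must follow the support down by 0.02 m: δ_0 − R_B·δ_{BB} = 0.02, so R_B = (0.03994 − 0.02)/0.000507 = 39.32 kN.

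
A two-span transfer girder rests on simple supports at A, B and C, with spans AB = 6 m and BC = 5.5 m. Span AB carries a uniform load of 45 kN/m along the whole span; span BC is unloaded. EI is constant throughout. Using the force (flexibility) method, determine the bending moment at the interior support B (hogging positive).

Take M_B as the redundant. Released structure: two simple spans AB and BC with a hinge at B.
Rotations at B on the released spans (each span's end-slope, ×1/EI):
  span AB: UDL 45: wL³/(24EI) = 405/EI
  relative rotation θ_0 = (405 + 0)/EI = 405/EI
A unit hogging moment at B produces rotation L₁/(3EI) + L₂/(3EI) = 3.833/EI.
Compatibility: M_B·(L₁+L₂)/(3EI) = θ_0, giving M_B = 105.7 kN·m (hogging).

M_B = 105.7 kN·m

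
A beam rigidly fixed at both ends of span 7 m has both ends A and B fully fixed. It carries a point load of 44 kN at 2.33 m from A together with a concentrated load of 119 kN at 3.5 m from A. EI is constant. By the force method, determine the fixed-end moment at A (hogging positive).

M_A = 149.8 kN·m

Release both end moments; the primary structure is a simply-supported span AB with redundants M_A and M_B.
Simple-span end rotations at A and B under the given loads:
  at A: point load 44 at a = 2.33: Pab(L + b)/(6LEI) = 133/EI
  at B: point load 44 at a = 2.33: Pab(L + a)/(6LEI) = 106.4/EI
  at A: point load 119 at a = 3.5: Pab(L + b)/(6LEI) = 364.4/EI
  at B: point load 119 at a = 3.5: Pab(L + a)/(6LEI) = 364.4/EI
  θ_A0 = 497.5/EI,  θ_B0 = 470.8/EI
Flexibility coefficients: a unit moment at one end gives L/(3EI) there and L/(6EI) at the far end, so f₁₁ = f₂₂ = 2.333/EI and f₁₂ = f₂₁ = 1.167/EI.
Compatibility — zero rotation at each built-in end:
  2.333 M_A + 1.167 M_B = 497.5
  1.167 M_A + 2.333 M_B = 470.8
Solving the pair gives M_A = 149.8 kN·m and M_B = 126.9 kN·m (hogging).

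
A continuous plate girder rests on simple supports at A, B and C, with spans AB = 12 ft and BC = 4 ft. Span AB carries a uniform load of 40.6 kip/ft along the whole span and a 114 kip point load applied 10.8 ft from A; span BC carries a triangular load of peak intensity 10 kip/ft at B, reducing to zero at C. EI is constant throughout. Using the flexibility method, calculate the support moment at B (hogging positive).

M_B = 638.5 kip·ft

Release continuity at B by inserting a hinge; the redundant is the internal moment M_B. The primary structure is two simply-supported spans AB and BC.
End slopes at the hinge B, treating each span as simply supported:
  span AB: UDL 40.6: wL³/(24EI) = 2923/EI
  span AB: point load 114 at a = 10.8: Pab(L + a)/(6LEI) = 467.9/EI
  span BC: triangular load, peak 10: w₀L³/(45EI) = 14.22/EI
  relative rotation θ_0 = (3391 + 14.22)/EI = 3405/EI
A unit hogging moment at B produces rotation L₁/(3EI) + L₂/(3EI) = 5.333/EI.
Slope continuity at B: θ_0 = M_B·5.333/EI, so M_B = 3405/5.333 = 638.5 kip·ft (hogging).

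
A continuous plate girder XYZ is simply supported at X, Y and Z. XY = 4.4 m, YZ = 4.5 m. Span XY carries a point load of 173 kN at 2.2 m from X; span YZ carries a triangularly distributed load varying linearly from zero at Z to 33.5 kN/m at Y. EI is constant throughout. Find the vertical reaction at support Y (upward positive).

Insert a hinge at Y; M_Y is the redundant, and each span becomes simply supported.
Discontinuity in slope at Y on the released structure — sum the simple-span end rotations:
  span XY: point load 173 at a = 2.2: Pab(L + a)/(6LEI) = 209.3/EI
  span YZ: triangular load, peak 33.5: w₀L³/(45EI) = 67.84/EI
  relative rotation θ_0 = (209.3 + 67.84)/EI = 277.2/EI
A unit hogging moment at Y produces rotation L₁/(3EI) + L₂/(3EI) = 2.967/EI.
Compatibility: M_Y·(L₁+L₂)/(3EI) = θ_0, giving M_Y = 93.43 kN·m (hogging).
Span XY, ΣM about X with M_Y applied at Y: R_Y^{XY}·4.4 = 380.6 + 93.43, so R_Y^{XY} = 107.7 kN and R_X = 173 − 107.7 = 65.27 kN.
Span YZ, ΣM about Z: R_Y^{YZ}·4.5 = 226.1 + 93.43, so R_Y^{YZ} = 71.01 kN and R_Z = 75.38 − 71.01 = 4.363 kN.
R_Y = 107.7 + 71.01 = 178.7 kN.

R_Y = 178.7 kN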